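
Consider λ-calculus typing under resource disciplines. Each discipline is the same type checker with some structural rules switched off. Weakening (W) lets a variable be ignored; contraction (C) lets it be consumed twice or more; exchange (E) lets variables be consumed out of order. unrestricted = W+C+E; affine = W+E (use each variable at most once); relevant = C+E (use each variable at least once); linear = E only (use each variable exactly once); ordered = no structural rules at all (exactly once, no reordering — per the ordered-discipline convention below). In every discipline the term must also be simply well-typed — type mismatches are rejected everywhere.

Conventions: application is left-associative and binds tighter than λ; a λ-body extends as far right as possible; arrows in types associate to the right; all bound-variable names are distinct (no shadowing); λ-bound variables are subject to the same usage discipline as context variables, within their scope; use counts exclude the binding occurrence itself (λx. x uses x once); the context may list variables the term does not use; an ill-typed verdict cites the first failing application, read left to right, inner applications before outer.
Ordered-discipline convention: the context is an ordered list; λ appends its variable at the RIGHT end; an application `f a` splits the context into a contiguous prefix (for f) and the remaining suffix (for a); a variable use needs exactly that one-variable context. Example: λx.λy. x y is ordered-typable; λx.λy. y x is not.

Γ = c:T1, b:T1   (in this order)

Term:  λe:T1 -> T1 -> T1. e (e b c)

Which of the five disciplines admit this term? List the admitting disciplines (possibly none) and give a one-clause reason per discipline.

admitted by: relevant, unrestricted
use counts: c: 1, b: 1, e (bound): 2
order of uses: e, e, b, c
typing: ✓ — (T1 -> T1 -> T1) -> T1 -> T1
ordered: ✗, repeated use of e ×2
linear: ✗, repeated use of e ×2
affine: ✗, repeated use of e ×2
relevant: ✓, every one of c, b, e appears
unrestricted: ✓, simply typable at (T1 -> T1 -> T1) -> T1 -> T1; W, C, E all held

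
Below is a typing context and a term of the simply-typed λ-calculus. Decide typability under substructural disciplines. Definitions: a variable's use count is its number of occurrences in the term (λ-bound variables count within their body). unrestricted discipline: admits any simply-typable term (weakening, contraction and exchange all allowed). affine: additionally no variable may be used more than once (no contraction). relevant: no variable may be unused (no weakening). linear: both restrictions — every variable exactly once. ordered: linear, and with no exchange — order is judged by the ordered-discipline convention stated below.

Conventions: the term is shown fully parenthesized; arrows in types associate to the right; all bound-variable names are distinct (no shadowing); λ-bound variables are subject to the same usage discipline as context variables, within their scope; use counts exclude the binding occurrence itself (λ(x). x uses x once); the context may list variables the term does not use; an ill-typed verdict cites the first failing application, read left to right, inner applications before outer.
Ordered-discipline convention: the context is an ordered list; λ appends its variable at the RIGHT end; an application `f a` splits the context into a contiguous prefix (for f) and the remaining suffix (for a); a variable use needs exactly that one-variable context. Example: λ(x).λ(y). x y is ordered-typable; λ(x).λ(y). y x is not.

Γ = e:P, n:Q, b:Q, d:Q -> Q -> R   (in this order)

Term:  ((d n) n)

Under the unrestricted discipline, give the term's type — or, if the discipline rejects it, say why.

term : R
usage: e ×0, n ×2, b ×0, d ×1
left-to-right use order: d, n, n
typing: well-typed at R
across the five disciplines: ordered ✗, linear ✗, affine ✗, relevant ✗, unrestricted ✓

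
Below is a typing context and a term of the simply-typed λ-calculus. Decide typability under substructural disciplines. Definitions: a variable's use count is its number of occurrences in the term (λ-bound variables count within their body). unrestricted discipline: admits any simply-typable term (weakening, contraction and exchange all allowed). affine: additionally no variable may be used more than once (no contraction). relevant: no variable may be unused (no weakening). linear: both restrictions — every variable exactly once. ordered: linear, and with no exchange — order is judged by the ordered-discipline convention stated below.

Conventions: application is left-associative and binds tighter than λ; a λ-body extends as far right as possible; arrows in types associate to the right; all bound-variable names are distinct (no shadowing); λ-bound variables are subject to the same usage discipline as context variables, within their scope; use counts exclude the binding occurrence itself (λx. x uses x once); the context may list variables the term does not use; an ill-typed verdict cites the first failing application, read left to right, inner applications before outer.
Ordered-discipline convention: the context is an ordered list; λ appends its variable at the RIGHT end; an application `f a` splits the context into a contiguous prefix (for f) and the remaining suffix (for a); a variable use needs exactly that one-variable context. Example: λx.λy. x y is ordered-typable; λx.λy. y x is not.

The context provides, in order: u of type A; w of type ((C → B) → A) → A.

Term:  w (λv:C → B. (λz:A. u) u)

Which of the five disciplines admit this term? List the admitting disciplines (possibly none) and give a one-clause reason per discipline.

admitting disciplines: unrestricted
variable uses: u: 2; w: 1; v [bound]: 0; z [bound]: 0
left-to-right use order: w, u, u
typing: the term checks, with type A
ordered ✗ (u ×2 used more than once (contraction); v, z left unused)
linear ✗ (u ×2 used more than once (contraction); v, z left unused)
affine ✗ (u ×2 used more than once (contraction))
relevant ✗ (v, z left unused)
unrestricted ✓ (well-typed at A; no restrictions here)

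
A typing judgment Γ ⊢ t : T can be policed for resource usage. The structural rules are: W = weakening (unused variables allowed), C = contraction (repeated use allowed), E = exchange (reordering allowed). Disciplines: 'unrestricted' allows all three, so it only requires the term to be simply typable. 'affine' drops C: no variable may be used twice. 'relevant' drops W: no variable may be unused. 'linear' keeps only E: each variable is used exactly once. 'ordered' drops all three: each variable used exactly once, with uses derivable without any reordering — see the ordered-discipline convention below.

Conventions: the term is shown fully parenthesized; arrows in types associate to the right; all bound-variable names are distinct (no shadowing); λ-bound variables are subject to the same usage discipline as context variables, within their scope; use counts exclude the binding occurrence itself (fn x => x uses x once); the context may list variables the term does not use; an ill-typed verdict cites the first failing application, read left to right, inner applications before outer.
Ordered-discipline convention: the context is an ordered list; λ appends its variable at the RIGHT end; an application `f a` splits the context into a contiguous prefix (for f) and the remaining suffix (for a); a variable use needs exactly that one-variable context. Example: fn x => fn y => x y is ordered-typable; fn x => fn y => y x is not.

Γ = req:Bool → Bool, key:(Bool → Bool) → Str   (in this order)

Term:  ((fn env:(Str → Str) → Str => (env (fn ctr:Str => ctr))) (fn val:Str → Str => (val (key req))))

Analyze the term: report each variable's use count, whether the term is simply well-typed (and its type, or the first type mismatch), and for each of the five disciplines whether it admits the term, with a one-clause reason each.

usage: req=1, key=1, env (λ-bound)=1, ctr (λ-bound)=1, val (λ-bound)=1
uses in reading order: env, ctr, val, key, req
typing: well-typed — term : Str
ordered: ✗, no contiguous prefix/suffix split fits env, ctr, val, key, req
linear: ✓, each of req, key, env, ctr, val used exactly once
affine: ✓, none of req, key, env, ctr, val used more than once
relevant: ✓, none of req, key, env, ctr, val goes unused
unrestricted: ✓, type-checks (Str) and nothing is barred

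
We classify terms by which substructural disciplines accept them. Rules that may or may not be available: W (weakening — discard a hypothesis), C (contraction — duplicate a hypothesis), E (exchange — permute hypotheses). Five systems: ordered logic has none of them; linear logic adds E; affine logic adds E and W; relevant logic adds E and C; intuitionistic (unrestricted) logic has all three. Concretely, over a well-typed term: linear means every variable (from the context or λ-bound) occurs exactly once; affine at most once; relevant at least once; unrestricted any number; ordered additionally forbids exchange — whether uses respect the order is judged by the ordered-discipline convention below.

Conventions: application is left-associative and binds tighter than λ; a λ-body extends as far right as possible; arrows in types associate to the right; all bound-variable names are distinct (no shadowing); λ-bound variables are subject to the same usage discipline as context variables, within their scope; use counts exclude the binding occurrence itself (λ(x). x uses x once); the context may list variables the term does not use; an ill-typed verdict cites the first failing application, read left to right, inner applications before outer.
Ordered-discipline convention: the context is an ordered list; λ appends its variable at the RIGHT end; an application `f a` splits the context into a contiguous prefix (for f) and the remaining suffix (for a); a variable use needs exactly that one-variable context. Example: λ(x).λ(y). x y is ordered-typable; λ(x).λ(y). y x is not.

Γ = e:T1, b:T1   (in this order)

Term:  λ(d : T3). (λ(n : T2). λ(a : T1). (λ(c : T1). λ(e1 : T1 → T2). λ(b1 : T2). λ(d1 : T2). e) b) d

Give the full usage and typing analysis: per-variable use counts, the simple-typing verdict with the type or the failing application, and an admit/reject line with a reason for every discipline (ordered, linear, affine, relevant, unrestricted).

use counts: e ×1; b ×1; d (λ-bound) ×1; n (λ-bound) ×0; a (λ-bound) ×0; c (λ-bound) ×0; e1 (λ-bound) ×0; b1 (λ-bound) ×0; d1 (λ-bound) ×0
use order (left to right): e, b, d
typing: ill-typed: argument of type T3 where T2 is required
ordered: ✗, the type mismatch rejects it
linear: ✗, not simply typable
affine: ✗, fails simple typing
relevant: ✗, a type mismatch blocks all five
unrestricted: ✗, the type mismatch rejects it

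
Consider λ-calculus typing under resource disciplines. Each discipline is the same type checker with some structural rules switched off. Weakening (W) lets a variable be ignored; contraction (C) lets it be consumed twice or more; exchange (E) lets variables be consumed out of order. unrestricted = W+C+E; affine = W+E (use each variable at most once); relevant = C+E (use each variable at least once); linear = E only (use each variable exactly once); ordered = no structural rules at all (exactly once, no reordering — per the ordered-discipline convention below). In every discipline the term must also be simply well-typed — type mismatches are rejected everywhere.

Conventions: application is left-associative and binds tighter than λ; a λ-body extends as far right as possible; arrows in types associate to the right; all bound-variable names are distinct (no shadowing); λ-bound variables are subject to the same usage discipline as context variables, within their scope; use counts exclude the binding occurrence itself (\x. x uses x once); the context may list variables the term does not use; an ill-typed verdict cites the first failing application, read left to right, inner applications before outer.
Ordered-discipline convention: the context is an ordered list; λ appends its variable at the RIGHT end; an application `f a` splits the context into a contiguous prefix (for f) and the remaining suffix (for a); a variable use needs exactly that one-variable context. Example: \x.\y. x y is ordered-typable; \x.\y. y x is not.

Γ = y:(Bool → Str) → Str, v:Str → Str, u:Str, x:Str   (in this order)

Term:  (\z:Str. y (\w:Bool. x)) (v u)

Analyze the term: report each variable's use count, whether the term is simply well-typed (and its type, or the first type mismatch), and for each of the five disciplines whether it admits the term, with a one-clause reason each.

usage: y: 1, v: 1, u: 1, x: 1, z [bound]: 0, w [bound]: 0
uses in reading order: y, x, v, u
typing: ✓ — Str
ordered: ✗ — z, w never used (weakening)
linear: ✗ — z, w never used (weakening)
affine: ✓ — no duplicate uses among y, v, u, x, z, w
relevant: ✗ — z, w never used (weakening)
unrestricted: ✓ — well-typed at Str; no restrictions here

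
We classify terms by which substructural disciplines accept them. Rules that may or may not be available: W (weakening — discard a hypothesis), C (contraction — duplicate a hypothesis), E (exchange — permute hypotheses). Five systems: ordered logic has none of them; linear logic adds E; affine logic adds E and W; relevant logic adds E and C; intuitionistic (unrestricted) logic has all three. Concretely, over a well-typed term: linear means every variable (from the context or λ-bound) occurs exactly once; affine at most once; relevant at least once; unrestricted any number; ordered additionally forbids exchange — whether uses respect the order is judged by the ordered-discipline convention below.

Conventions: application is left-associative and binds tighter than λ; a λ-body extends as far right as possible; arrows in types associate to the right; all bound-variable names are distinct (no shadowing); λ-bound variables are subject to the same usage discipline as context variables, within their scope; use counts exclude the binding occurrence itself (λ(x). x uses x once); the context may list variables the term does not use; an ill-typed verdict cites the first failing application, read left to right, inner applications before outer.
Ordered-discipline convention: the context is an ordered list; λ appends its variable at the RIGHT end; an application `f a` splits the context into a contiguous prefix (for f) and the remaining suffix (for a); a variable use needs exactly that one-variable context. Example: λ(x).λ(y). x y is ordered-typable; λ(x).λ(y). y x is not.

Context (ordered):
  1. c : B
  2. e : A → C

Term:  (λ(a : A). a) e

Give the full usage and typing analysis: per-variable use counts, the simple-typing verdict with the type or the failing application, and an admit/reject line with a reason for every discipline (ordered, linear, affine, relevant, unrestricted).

counts: c ×0; e ×1; a [bound] ×1
order of uses: a, e
typing: ill-typed: an argument A → C mismatches the expected A
ordered ✗ (not simply typable)
linear ✗ (fails simple typing)
affine ✗ (a type mismatch blocks all five)
relevant ✗ (the type mismatch rejects it)
unrestricted ✗ (not simply typable)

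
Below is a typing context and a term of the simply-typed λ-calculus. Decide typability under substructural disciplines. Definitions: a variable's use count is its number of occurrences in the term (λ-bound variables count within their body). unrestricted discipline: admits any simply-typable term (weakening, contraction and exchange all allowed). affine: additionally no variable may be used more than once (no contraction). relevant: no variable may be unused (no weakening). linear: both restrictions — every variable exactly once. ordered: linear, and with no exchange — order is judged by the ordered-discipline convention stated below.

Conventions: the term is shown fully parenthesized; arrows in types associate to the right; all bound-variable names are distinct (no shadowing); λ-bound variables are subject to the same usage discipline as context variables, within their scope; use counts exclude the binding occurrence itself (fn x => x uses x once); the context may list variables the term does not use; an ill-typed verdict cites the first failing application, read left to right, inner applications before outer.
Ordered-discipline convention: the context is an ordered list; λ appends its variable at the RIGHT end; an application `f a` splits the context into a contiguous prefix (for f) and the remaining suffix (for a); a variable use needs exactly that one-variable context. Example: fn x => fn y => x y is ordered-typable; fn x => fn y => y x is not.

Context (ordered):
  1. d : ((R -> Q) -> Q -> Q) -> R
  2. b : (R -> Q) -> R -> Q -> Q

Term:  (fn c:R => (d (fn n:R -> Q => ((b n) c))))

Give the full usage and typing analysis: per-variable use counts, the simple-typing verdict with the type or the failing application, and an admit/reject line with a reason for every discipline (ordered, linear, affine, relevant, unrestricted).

variable uses: d ×1; b ×1; c (λ-bound) ×1; n (λ-bound) ×1
uses in reading order: d, b, n, c
typing: ✓ — R -> R
ordered ✗ (no ordered split (uses run d, b, n, c))
linear ✓ (d, b, c, n: one use apiece)
affine ✓ (d, b, c, n: no repeats, contraction unneeded)
relevant ✓ (none of d, b, c, n goes unused)
unrestricted ✓ (type-checks (R -> R) and nothing is barred)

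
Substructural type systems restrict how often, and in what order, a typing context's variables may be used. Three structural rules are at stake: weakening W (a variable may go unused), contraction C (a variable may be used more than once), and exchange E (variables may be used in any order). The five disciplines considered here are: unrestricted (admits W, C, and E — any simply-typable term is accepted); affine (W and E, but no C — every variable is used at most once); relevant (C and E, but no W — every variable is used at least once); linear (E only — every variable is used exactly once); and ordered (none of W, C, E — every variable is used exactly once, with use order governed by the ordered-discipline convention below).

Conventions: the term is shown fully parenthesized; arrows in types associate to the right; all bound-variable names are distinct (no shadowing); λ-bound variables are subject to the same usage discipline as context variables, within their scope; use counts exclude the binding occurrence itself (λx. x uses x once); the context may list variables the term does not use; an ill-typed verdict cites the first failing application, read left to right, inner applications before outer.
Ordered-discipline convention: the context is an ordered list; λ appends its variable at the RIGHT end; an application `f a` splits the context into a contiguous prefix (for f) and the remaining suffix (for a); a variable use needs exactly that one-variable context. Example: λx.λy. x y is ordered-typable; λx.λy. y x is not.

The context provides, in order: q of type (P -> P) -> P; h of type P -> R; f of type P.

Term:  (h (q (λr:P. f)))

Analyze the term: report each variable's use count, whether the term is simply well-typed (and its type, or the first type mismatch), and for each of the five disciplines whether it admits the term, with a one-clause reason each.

counts: q=1, h=1, f=1, r [bound]=0
order of uses: h, q, f
typing: the term checks, with type R
ordered: ✗, unused: r — weakening required
linear: ✗, unused: r — weakening required
affine: ✓, at most one use each (q, h, f, r)
relevant: ✗, unused: r — weakening required
unrestricted: ✓, typability at R is all that's needed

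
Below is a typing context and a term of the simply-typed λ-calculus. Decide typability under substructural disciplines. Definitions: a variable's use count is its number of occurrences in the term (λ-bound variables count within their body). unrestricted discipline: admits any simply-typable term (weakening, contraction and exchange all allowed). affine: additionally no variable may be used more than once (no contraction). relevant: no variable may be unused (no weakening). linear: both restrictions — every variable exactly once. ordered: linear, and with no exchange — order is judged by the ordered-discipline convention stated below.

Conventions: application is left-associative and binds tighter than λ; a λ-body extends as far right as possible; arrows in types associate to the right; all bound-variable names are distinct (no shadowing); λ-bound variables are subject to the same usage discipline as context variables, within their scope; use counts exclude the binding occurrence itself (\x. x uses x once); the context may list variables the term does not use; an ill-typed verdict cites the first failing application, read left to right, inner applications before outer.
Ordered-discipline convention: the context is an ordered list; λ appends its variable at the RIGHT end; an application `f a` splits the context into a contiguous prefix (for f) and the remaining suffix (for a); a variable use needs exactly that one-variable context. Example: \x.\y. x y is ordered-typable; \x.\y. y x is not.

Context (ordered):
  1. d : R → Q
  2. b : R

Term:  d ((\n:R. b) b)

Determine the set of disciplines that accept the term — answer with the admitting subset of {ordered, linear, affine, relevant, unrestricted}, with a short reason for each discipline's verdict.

admitted by: unrestricted
variable uses: d: 1×, b: 2×, n [bound]: 0×
use order (left to right): d, b, b
typing: ✓ — Q
ordered: ✗ — needs contraction — b ×2; unused: n — weakening required
linear: ✗ — needs contraction — b ×2; unused: n — weakening required
affine: ✗ — needs contraction — b ×2
relevant: ✗ — unused: n — weakening required
unrestricted: ✓ — typability at Q is all that's needed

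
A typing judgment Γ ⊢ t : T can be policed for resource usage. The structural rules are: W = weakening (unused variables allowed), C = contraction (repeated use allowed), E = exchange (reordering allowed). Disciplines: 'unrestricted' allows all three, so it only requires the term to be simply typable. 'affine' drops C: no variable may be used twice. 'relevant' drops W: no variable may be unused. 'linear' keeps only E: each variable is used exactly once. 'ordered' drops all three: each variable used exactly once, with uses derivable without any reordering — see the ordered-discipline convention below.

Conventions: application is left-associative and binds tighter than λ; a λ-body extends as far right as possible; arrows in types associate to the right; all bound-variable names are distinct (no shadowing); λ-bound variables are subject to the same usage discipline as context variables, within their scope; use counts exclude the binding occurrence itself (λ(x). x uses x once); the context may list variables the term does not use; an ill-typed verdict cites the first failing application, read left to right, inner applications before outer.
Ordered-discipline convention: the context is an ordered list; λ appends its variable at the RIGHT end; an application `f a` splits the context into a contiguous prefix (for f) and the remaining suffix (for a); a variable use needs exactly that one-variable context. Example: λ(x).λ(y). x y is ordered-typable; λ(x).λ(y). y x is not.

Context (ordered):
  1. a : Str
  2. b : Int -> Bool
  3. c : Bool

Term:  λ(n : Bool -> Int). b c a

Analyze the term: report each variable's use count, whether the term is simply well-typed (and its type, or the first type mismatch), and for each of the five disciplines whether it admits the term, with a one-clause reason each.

use counts: a: 1; b: 1; c: 1; n (λ-bound): 0
uses in reading order: b, c, a
typing: ill-typed: a function awaiting Int gets Bool
ordered: ✗ — the type mismatch rejects it
linear: ✗ — not simply typable
affine: ✗ — fails simple typing
relevant: ✗ — a type mismatch blocks all five
unrestricted: ✗ — the type mismatch rejects it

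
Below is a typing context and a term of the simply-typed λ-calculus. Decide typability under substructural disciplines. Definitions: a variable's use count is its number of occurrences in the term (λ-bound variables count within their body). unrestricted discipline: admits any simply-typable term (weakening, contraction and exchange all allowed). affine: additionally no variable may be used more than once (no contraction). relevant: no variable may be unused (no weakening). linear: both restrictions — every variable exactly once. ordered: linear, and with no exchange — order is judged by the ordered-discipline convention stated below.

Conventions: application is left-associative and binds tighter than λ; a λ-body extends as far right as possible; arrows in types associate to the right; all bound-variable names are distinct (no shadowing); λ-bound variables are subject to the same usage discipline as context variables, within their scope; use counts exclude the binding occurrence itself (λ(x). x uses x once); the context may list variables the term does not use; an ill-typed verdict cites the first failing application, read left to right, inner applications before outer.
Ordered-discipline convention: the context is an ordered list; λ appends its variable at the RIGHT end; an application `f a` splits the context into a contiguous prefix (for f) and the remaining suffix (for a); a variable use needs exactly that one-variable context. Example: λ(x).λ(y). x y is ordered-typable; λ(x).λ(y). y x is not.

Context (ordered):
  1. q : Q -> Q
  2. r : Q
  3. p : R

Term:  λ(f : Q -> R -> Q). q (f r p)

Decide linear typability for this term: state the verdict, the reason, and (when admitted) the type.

yes — each of q, r, p, f used exactly once; term : (Q -> R -> Q) -> Q
variable uses: q ×1; r ×1; p ×1; f (bound) ×1
use order (left to right): q, f, r, p
typing: the term checks, with type (Q -> R -> Q) -> Q
all disciplines: ordered ✗; linear ✓; affine ✓; relevant ✓; unrestricted ✓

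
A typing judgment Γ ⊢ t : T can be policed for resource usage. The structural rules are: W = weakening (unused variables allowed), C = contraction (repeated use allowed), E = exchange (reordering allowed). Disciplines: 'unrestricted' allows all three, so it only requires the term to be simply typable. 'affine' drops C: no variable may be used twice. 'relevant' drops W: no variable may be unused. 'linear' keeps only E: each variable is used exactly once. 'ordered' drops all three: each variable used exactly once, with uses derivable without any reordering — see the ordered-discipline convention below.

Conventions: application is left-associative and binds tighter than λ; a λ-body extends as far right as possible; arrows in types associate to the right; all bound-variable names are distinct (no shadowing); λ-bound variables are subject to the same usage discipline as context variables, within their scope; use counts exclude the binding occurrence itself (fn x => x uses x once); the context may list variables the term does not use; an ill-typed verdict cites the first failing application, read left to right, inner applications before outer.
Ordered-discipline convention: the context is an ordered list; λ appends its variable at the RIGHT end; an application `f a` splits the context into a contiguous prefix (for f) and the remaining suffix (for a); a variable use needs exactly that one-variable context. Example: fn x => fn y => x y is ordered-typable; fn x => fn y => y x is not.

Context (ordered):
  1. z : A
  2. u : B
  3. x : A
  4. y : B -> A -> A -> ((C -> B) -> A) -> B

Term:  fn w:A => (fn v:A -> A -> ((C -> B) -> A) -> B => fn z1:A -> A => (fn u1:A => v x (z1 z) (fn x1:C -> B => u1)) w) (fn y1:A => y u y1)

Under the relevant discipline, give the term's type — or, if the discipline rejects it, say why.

not well-typed under relevant — x1 left unused
use counts: z ×1, u ×1, x ×1, y ×1, w (bound) ×1, v (bound) ×1, z1 (bound) ×1, u1 (bound) ×1, x1 (bound) ×0, y1 (bound) ×1
uses in reading order: v, x, z1, z, u1, w, y, u, y1
typing: the term checks, with type A -> (A -> A) -> B
across the five disciplines: ordered ✗ · linear ✗ · affine ✓ · relevant ✗ · unrestricted ✓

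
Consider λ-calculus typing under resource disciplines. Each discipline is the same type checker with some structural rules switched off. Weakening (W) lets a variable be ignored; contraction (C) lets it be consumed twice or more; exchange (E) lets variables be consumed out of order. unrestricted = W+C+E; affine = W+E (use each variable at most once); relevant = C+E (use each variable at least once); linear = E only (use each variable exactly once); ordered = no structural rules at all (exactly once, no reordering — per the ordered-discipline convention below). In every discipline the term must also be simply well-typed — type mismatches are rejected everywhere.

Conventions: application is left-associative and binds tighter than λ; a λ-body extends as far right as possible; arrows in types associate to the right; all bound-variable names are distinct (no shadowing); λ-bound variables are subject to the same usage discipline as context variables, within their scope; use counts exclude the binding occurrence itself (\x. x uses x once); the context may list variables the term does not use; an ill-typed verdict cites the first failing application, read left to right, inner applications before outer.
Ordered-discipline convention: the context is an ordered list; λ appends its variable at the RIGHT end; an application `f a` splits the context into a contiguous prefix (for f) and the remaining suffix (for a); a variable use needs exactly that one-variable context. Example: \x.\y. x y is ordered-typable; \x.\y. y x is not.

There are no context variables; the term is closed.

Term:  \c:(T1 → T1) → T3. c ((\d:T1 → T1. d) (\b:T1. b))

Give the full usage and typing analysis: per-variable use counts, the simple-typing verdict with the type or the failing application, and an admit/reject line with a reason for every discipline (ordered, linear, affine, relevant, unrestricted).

usage: c [bound] ×1; d [bound] ×1; b [bound] ×1
order of uses: c, d, b
typing: ✓ — ((T1 → T1) → T3) → T3
ordered: ✓ — one use each (c, d, b); ordered split holds
linear: ✓ — c, d, b: one use apiece
affine: ✓ — c, d, b: no repeats, contraction unneeded
relevant: ✓ — c, d, b: all used, weakening unneeded
unrestricted: ✓ — typability at ((T1 → T1) → T3) → T3 is all that's needed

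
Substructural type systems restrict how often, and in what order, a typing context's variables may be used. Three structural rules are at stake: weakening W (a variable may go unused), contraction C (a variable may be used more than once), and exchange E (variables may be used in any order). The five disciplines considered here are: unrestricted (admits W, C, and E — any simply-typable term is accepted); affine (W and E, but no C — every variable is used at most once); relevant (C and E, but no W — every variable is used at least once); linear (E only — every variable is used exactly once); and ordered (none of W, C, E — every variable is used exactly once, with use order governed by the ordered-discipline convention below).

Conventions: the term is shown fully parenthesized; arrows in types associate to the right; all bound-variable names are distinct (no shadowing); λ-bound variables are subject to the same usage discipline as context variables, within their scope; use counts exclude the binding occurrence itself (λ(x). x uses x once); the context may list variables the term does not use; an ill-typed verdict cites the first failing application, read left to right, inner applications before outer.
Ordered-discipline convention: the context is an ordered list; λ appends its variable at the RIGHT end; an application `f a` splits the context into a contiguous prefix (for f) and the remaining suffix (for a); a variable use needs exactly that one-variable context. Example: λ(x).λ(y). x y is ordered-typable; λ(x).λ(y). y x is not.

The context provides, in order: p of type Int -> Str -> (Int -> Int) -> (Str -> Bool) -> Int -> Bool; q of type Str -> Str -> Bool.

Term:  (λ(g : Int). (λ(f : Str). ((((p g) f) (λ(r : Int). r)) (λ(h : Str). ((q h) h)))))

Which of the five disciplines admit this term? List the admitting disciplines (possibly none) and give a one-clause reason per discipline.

accepted by: relevant, unrestricted
variable uses: p ×1, q ×1, g (bound) ×1, f (bound) ×1, r (bound) ×1, h (bound) ×2
order of uses: p, g, f, r, q, h, h
typing: well-typed — term : Int -> Str -> Int -> Bool
ordered: ✗ — repeated use of h ×2
linear: ✗ — repeated use of h ×2
affine: ✗ — repeated use of h ×2
relevant: ✓ — at least one use each (p, q, g, f, r, h)
unrestricted: ✓ — simply typable at Int -> Str -> Int -> Bool; W, C, E all held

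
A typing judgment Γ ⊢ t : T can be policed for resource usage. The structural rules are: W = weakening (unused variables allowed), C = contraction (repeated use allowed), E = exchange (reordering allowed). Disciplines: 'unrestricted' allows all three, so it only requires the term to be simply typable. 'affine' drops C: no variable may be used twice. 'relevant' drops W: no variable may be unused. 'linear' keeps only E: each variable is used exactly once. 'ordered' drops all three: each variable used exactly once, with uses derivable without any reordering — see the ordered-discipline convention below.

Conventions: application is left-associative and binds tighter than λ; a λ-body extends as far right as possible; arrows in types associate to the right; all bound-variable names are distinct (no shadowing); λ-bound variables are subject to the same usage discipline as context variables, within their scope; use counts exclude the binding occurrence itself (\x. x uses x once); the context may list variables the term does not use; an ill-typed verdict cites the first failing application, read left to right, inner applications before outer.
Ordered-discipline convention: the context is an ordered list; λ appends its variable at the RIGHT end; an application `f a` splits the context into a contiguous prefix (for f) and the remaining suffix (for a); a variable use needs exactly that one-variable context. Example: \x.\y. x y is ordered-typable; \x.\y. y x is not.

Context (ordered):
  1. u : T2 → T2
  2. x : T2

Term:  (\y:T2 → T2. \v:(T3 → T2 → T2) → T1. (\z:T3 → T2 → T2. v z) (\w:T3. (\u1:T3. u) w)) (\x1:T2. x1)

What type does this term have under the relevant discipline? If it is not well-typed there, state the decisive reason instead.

not well-typed under relevant — unused: x, y, u1 — weakening required
variable uses: u: 1×, x: 0×, y [bound]: 0×, v [bound]: 1×, z [bound]: 1×, w [bound]: 1×, u1 [bound]: 0×, x1 [bound]: 1×
left-to-right use order: v, z, u, w, x1
typing: ✓ — ((T3 → T2 → T2) → T1) → T1
all disciplines: ordered ✗; linear ✗; affine ✓; relevant ✗; unrestricted ✓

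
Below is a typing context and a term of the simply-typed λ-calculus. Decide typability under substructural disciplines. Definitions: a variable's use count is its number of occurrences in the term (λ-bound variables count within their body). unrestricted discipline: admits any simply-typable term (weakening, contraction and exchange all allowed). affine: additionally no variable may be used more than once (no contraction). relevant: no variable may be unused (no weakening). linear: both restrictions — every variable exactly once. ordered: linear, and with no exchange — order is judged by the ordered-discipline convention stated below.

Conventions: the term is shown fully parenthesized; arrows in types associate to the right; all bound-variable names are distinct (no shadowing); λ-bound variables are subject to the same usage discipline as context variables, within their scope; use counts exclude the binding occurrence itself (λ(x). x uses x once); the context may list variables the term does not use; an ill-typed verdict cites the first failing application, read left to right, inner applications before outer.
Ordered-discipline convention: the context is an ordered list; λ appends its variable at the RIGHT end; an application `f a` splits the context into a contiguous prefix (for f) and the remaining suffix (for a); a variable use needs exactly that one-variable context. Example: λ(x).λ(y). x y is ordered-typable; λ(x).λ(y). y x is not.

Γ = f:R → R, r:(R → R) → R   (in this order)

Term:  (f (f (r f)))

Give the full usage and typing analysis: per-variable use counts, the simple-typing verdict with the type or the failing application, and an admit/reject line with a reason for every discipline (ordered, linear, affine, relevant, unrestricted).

counts: f: 3; r: 1
uses in reading order: f, f, r, f
typing: the term checks, with type R
ordered ✗ (f ×3 used more than once (contraction))
linear ✗ (f ×3 used more than once (contraction))
affine ✗ (f ×3 used more than once (contraction))
relevant ✓ (none of f, r goes unused)
unrestricted ✓ (typability at R is all that's needed)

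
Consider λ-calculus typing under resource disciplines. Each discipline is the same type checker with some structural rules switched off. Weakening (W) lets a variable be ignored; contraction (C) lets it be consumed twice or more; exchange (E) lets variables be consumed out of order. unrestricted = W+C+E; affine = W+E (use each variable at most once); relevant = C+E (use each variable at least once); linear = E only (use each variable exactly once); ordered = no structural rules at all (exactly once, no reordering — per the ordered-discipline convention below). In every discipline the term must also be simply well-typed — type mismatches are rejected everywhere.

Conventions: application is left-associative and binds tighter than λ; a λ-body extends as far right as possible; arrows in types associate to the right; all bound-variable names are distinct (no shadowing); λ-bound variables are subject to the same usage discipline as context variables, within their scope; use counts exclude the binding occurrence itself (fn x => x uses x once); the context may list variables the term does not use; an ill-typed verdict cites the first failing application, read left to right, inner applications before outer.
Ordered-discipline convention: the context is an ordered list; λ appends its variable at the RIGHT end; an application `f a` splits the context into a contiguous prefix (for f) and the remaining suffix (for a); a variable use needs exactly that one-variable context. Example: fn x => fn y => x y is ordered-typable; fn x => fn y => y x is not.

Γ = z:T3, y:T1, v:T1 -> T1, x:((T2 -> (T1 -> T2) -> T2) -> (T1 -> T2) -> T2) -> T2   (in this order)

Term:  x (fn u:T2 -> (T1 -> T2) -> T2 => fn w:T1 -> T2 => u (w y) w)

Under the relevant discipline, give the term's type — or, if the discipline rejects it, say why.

not well-typed under relevant — needs weakening: z, v unused
usage: z ×0; y ×1; v ×0; x ×1; u (bound) ×1; w (bound) ×2
uses in reading order: x, u, w, y, w
typing: well-typed — term : T2
across the five disciplines: ordered ✗ · linear ✗ · affine ✗ · relevant ✗ · unrestricted ✓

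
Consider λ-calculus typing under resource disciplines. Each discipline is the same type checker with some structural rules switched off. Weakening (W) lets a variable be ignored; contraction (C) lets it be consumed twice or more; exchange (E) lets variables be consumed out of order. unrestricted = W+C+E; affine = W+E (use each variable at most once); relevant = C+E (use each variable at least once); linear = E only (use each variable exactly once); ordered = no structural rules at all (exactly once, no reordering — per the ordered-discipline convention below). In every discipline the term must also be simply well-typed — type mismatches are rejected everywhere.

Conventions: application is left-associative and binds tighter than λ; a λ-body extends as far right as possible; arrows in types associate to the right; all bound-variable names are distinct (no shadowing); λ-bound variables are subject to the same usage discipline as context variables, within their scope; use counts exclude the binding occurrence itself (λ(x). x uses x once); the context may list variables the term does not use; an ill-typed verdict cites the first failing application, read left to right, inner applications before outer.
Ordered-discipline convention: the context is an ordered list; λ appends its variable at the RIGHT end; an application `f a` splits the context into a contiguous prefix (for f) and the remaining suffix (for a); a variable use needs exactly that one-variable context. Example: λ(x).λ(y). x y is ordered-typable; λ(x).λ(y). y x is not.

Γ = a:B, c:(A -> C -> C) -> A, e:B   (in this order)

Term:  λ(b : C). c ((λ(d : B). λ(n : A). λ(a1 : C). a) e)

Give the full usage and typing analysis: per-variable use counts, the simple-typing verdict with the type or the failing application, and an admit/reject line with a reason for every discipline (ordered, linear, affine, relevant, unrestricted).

counts: a: 1×; c: 1×; e: 1×; b (λ-bound): 0×; d (λ-bound): 0×; n (λ-bound): 0×; a1 (λ-bound): 0×
uses in reading order: c, a, e
typing: ill-typed: an application expects A -> C -> C but receives A -> C -> B
ordered: ✗ — not simply typable
linear: ✗ — fails simple typing
affine: ✗ — a type mismatch blocks all five
relevant: ✗ — the type mismatch rejects it
unrestricted: ✗ — not simply typable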